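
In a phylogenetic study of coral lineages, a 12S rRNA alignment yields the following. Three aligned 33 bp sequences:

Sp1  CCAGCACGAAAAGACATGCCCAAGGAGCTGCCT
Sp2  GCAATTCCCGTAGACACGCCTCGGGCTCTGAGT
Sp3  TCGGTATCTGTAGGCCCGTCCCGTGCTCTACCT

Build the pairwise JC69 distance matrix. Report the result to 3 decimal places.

Sp1–Sp2: 16/33 sites differ → p ≈ 0.484848, d = −0.75 ln(1 − 0.646464) = 0.779827 ≈ 0.780.
Sp1–Sp3: 18/33 sites differ → p ≈ 0.545455, d = −0.75 ln(1 − 0.727273) = 0.974463 ≈ 0.974.
Sp2–Sp3: 14/33 sites differ → p ≈ 0.424242, d = −0.75 ln(1 − 0.565656) = 0.625439 ≈ 0.625.

d(Sp1,Sp2) = 0.780, d(Sp1,Sp3) = 0.974, d(Sp2,Sp3) = 0.625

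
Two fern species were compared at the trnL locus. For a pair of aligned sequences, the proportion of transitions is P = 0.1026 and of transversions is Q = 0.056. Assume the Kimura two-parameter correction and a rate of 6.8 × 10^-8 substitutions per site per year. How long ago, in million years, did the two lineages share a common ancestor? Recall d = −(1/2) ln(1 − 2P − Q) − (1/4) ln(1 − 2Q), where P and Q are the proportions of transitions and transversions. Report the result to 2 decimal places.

1.33

Under the Kimura two-parameter model, d = −½ ln(1 − 2P − Q) − ¼ ln(1 − 2Q).
1 − 2P − Q = 0.7388, giving −½ ln(0.7388) = 0.151364.
1 − 2Q = 0.888, giving −¼ ln(0.888) = 0.029696.
d = 0.151364 + 0.029696 = 0.181060.
Under a molecular clock d = 2μt, so t = d/(2μ) = 0.181060 / (2 × 6.8 × 10^-8) = 1.33 million years.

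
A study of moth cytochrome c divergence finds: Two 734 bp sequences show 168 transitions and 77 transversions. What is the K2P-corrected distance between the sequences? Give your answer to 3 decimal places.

P = 168/734 ≈ 0.228883 and Q = 77/734 ≈ 0.104905.
Under the Kimura two-parameter model, d = −½ ln(1 − 2P − Q) − ¼ ln(1 − 2Q).
1 − 2P − Q = 0.437329, giving −½ ln(0.437329) = 0.413535.
1 − 2Q = 0.79019, giving −¼ ln(0.79019) = 0.058870.
d = 0.413535 + 0.058870 = 0.472405.

0.472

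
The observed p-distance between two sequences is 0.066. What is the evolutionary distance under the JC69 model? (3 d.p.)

0.069

d = −(3/4) ln(1 − 4p/3) = −0.75 ln(1 − 0.088) = −0.75 ln(0.912)
  = −0.75 × (-0.092115) = 0.069086 substitutions/site.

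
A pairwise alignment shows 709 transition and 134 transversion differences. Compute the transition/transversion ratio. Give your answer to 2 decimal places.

R = 709/134 = 5.291044… ≈ 5.29 (to 2 d.p.).

5.29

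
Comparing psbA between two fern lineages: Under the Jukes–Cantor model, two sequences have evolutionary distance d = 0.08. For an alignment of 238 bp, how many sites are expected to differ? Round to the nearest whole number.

Invert JC69: p = (3/4)(1 − e^(−4d/3)) = 0.75 × (1 − e^(-0.106667)) = 0.75 × (1 − 0.898825) = 0.075881.
Expected differing sites = pL ≈ 0.075881 × 238 = 18.059678 ≈ 18.

18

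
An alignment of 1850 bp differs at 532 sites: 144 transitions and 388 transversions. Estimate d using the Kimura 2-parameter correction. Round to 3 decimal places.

0.363

P = 144/1850 ≈ 0.077838 and Q = 388/1850 ≈ 0.20973.
Under the Kimura two-parameter model, d = −½ ln(1 − 2P − Q) − ¼ ln(1 − 2Q).
1 − 2P − Q = 0.634594, giving −½ ln(0.634594) = 0.227385.
1 − 2Q = 0.58054, giving −¼ ln(0.58054) = 0.135949.
d = 0.227385 + 0.135949 = 0.363334.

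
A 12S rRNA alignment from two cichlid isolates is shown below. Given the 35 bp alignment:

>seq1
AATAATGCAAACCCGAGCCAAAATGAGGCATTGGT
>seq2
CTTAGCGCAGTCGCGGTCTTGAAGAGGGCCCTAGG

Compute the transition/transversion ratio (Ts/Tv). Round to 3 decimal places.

Transitions are A↔G and C↔T; transversions are all other mismatches.
Transitions: 10. Transversions: 9.
R = 10/9 = 1.111111… ≈ 1.111 (to 3 d.p.).

1.111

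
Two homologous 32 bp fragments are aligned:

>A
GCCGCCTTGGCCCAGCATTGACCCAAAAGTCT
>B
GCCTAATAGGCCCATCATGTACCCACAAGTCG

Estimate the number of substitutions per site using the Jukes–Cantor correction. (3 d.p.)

0.353

The sequences differ at 9 of 32 sites (4, 5, 6, 8, 15, 19, 20, 26, 32), so p = 9/32 = 0.28125.
d = −(3/4) ln(1 − 4p/3) = −0.75 ln(1 − 0.375) = −0.75 ln(0.625)
  = −0.75 × (-0.470004) = 0.352503 substitutions/site.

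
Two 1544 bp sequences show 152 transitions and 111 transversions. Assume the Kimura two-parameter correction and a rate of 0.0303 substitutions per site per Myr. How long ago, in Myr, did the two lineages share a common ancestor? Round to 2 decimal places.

3.22

P = 152/1544 ≈ 0.098446 and Q = 111/1544 ≈ 0.071891.
Under the Kimura two-parameter model, d = −½ ln(1 − 2P − Q) − ¼ ln(1 − 2Q).
1 − 2P − Q = 0.731217, giving −½ ln(0.731217) = 0.156523.
1 − 2Q = 0.856218, giving −¼ ln(0.856218) = 0.038808.
d = 0.156523 + 0.038808 = 0.195331.
Under a molecular clock d = 2μt, so t = d/(2μ) = 0.195331 / (2 × 0.0303) = 3.22 Myr.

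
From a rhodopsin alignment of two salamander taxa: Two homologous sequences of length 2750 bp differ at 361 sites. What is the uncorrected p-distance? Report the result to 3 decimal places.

0.131

p = 361/2750 = 0.131272… ≈ 0.131 (to 3 d.p.).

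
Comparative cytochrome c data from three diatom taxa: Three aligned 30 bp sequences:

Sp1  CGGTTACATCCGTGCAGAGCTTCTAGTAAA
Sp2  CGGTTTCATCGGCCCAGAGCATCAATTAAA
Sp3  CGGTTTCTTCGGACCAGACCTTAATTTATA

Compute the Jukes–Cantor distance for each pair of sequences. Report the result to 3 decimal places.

Sp1–Sp2: 7/30 sites differ → p ≈ 0.233333, d = −0.75 ln(1 − 0.311111) = 0.279506 ≈ 0.280.
Sp1–Sp3: 11/30 sites differ → p ≈ 0.366667, d = −0.75 ln(1 − 0.488889) = 0.503376 ≈ 0.503.
Sp2–Sp3: 7/30 sites differ → p ≈ 0.233333, d = −0.75 ln(1 − 0.311111) = 0.279506 ≈ 0.280.

d(Sp1,Sp2) = 0.280, d(Sp1,Sp3) = 0.503, d(Sp2,Sp3) = 0.280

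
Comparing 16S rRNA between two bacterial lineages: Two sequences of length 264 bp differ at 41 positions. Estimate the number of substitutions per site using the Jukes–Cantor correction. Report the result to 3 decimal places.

p = 41/264 ≈ 0.155303.
d = −(3/4) ln(1 − 4p/3) = −0.75 ln(1 − 0.207071) = −0.75 ln(0.792929)
  = −0.75 × (-0.232022) = 0.174017 substitutions/site.

0.174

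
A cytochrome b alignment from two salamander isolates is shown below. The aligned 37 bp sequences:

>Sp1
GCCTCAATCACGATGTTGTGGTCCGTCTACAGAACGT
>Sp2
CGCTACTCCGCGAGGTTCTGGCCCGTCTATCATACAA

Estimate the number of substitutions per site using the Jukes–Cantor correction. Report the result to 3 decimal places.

0.645

The sequences differ at 16 of 37 sites, so p = 16/37 ≈ 0.432432.
d = −(3/4) ln(1 − 4p/3) = −0.75 ln(1 − 0.576576) = −0.75 ln(0.423424)
  = −0.75 × (-0.859381) = 0.644536 substitutions/site.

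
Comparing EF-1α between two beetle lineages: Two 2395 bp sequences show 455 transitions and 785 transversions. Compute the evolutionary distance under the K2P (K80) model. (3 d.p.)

0.881

P = 455/2395 ≈ 0.189979 and Q = 785/2395 ≈ 0.327766.
Under the Kimura two-parameter model, d = −½ ln(1 − 2P − Q) − ¼ ln(1 − 2Q).
1 − 2P − Q = 0.292276, giving −½ ln(0.292276) = 0.615028.
1 − 2Q = 0.344468, giving −¼ ln(0.344468) = 0.266439.
d = 0.615028 + 0.266439 = 0.881467.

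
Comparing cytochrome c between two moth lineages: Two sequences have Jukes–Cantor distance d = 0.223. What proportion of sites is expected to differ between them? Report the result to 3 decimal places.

p = (3/4)(1 − e^(−4d/3)) = 0.75 × (1 − e^(-0.297333)) = 0.75 × (1 − 0.742797) = 0.192902.

0.193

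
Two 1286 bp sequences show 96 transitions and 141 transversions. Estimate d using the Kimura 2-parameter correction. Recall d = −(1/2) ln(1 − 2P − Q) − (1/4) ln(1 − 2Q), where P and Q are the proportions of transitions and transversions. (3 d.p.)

P = 96/1286 ≈ 0.07465 and Q = 141/1286 ≈ 0.109642.
Under the Kimura two-parameter model, d = −½ ln(1 − 2P − Q) − ¼ ln(1 − 2Q).
1 − 2P − Q = 0.741058, giving −½ ln(0.741058) = 0.149838.
1 − 2Q = 0.780716, giving −¼ ln(0.780716) = 0.061886.
d = 0.149838 + 0.061886 = 0.211724.

0.212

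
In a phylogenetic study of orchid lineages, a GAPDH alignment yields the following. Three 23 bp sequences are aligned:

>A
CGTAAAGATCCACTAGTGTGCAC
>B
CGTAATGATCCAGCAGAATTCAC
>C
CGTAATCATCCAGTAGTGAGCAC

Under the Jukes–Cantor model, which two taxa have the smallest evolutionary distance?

A–B: 6/23 differ, p = 0.261, d = 0.321.
A–C: 4/23 differ, p = 0.174, d = 0.198.
B–C: 6/23 differ, p = 0.261, d = 0.321.
The smallest distance is between A and C.

A and C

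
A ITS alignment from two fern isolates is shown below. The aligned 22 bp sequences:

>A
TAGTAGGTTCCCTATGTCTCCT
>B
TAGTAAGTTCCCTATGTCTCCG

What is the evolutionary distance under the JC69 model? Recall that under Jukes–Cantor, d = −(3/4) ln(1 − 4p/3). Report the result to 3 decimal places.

The sequences differ at 2 of 22 sites (6, 22), so p = 2/22 ≈ 0.090909.
d = −(3/4) ln(1 − 4p/3) = −0.75 ln(1 − 0.121212) = −0.75 ln(0.878788)
  = −0.75 × (-0.129212) = 0.096909 substitutions/site.

0.097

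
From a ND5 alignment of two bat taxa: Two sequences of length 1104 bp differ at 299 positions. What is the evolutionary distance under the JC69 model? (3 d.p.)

0.336

p = 299/1104 ≈ 0.270833.
d = −(3/4) ln(1 − 4p/3) = −0.75 ln(1 − 0.361111) = −0.75 ln(0.638889)
  = −0.75 × (-0.448025) = 0.336019 substitutions/site.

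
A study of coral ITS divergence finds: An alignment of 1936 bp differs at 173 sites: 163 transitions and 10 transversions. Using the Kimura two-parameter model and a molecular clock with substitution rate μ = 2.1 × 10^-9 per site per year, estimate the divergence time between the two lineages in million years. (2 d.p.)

23.31

P = 163/1936 ≈ 0.084194 and Q = 10/1936 ≈ 0.005165.
Under the Kimura two-parameter model, d = −½ ln(1 − 2P − Q) − ¼ ln(1 − 2Q).
1 − 2P − Q = 0.826447, giving −½ ln(0.826447) = 0.095310.
1 − 2Q = 0.98967, giving −¼ ln(0.98967) = 0.002596.
d = 0.095310 + 0.002596 = 0.097906.
Under a molecular clock d = 2μt, so t = d/(2μ) = 0.097906 / (2 × 2.1 × 10^-9) = 23.31 million years.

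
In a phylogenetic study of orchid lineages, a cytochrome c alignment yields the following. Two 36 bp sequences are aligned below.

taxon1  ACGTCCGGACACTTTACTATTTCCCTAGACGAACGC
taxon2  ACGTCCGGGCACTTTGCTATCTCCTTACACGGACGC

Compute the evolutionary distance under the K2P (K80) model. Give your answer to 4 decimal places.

0.1966

Of 36 sites, 5 differences are transitions and 1 are transversions, so P = 5/36 ≈ 0.138889 and Q = 1/36 ≈ 0.027778.
Under the Kimura two-parameter model, d = −½ ln(1 − 2P − Q) − ¼ ln(1 − 2Q).
1 − 2P − Q = 0.694444, giving −½ ln(0.694444) = 0.182322.
1 − 2Q = 0.944444, giving −¼ ln(0.944444) = 0.014290.
d = 0.182322 + 0.014290 = 0.196612.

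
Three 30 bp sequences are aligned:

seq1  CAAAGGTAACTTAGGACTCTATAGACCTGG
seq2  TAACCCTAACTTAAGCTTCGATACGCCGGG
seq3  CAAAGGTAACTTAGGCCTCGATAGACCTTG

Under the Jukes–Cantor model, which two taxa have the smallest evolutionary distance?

seq1 and seq3

seq1–seq2: 11/30 differ, p = 0.367, d = 0.503.
seq1–seq3: 3/30 differ, p = 0.100, d = 0.107.
seq2–seq3: 10/30 differ, p = 0.333, d = 0.441.
The smallest distance is between seq1 and seq3.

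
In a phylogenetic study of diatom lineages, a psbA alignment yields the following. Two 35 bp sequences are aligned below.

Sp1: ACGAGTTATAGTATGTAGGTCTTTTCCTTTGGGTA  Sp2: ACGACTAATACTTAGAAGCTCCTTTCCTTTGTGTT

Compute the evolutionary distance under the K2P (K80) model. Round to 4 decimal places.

Of 35 sites, 1 differences are transitions and 9 are transversions, so P = 1/35 ≈ 0.028571 and Q = 9/35 ≈ 0.257143.
Under the Kimura two-parameter model, d = −½ ln(1 − 2P − Q) − ¼ ln(1 − 2Q).
1 − 2P − Q = 0.685715, giving −½ ln(0.685715) = 0.188647.
1 − 2Q = 0.485714, giving −¼ ln(0.485714) = 0.180534.
d = 0.188647 + 0.180534 = 0.369181.

0.3692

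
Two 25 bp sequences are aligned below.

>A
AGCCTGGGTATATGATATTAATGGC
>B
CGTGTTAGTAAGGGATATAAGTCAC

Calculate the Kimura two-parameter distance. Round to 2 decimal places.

Of 25 sites, 5 differences are transitions and 7 are transversions, so P = 5/25 = 0.2 and Q = 7/25 = 0.28.
Under the Kimura two-parameter model, d = −½ ln(1 − 2P − Q) − ¼ ln(1 − 2Q).
1 − 2P − Q = 0.32, giving −½ ln(0.32) = 0.569717.
1 − 2Q = 0.44, giving −¼ ln(0.44) = 0.205245.
d = 0.569717 + 0.205245 = 0.774962.

0.77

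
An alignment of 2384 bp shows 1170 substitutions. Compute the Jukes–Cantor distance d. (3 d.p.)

0.797

p = 1170/2384 ≈ 0.490772.
d = −(3/4) ln(1 − 4p/3) = −0.75 ln(1 − 0.654363) = −0.75 ln(0.345637)
  = −0.75 × (-1.062366) = 0.796775 substitutions/site.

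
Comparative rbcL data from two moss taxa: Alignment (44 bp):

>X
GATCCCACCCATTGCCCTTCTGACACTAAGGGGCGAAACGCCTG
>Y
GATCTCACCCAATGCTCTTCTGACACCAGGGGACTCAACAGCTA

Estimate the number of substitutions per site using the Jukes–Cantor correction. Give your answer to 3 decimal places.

The sequences differ at 11 of 44 sites, so p = 11/44 = 0.25.
d = −(3/4) ln(1 − 4p/3) = −0.75 ln(1 − 0.333333) = −0.75 ln(0.666667)
  = −0.75 × (-0.405465) = 0.304099 substitutions/site.

0.304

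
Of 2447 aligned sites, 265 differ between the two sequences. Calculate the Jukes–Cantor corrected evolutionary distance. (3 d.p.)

0.117

p = 265/2447 ≈ 0.108296.
d = −(3/4) ln(1 − 4p/3) = −0.75 ln(1 − 0.144395) = −0.75 ln(0.855605)
  = −0.75 × (-0.155946) = 0.116960 substitutions/site.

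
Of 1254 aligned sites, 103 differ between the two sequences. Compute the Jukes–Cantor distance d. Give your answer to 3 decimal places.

0.087

p = 103/1254 ≈ 0.082137.
d = −(3/4) ln(1 − 4p/3) = −0.75 ln(1 − 0.109516) = −0.75 ln(0.890484)
  = −0.75 × (-0.115990) = 0.086993 substitutions/site.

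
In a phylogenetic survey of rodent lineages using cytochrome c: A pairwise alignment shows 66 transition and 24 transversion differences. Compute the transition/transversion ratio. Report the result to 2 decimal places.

2.75

R = 66/24 = 2.75.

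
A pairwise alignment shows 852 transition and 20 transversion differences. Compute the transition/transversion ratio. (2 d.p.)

42.60

R = 852/20 = 42.60.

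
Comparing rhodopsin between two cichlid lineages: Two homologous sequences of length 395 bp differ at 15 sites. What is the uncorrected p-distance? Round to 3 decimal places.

0.038

p = 15/395 = 0.037974… ≈ 0.038 (to 3 d.p.).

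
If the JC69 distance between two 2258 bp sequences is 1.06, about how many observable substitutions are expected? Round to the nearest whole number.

1281

Invert JC69: p = (3/4)(1 − e^(−4d/3)) = 0.75 × (1 − e^(-1.413333)) = 0.75 × (1 − 0.243331) = 0.567502.
Expected differing sites = pL ≈ 0.567502 × 2258 = 1281.419516 ≈ 1281.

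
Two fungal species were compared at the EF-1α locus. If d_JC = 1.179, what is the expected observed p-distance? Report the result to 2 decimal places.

p = (3/4)(1 − e^(−4d/3)) = 0.75 × (1 − e^(-1.572)) = 0.75 × (1 − 0.207630) = 0.594278.

0.59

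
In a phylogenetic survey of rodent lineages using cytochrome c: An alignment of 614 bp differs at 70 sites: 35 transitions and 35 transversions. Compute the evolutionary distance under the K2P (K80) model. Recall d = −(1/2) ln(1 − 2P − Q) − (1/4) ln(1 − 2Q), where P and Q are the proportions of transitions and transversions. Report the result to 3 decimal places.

P = 35/614 ≈ 0.057003 and Q = 35/614 ≈ 0.057003.
Under the Kimura two-parameter model, d = −½ ln(1 − 2P − Q) − ¼ ln(1 − 2Q).
1 − 2P − Q = 0.828991, giving −½ ln(0.828991) = 0.093773.
1 − 2Q = 0.885994, giving −¼ ln(0.885994) = 0.030261.
d = 0.093773 + 0.030261 = 0.124034.

0.124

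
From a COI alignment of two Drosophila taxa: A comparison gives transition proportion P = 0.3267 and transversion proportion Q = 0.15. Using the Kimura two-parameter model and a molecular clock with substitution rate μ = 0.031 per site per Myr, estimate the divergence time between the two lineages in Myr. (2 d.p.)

Under the Kimura two-parameter model, d = −½ ln(1 − 2P − Q) − ¼ ln(1 − 2Q).
1 − 2P − Q = 0.1966, giving −½ ln(0.1966) = 0.813292.
1 − 2Q = 0.7, giving −¼ ln(0.7) = 0.089169.
d = 0.813292 + 0.089169 = 0.902461.
Under a molecular clock d = 2μt, so t = d/(2μ) = 0.902461 / (2 × 0.031) = 14.56 Myr.

14.56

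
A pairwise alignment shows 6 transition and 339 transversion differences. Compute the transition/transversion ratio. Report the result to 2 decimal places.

0.02

R = 6/339 = 0.017699… ≈ 0.02 (to 2 d.p.).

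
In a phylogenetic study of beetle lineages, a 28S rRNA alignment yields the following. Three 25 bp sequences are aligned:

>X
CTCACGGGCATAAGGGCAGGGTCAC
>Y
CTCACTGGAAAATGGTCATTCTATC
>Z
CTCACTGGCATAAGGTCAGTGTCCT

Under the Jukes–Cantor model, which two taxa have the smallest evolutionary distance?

X and Z

X–Y: 10/25 differ, p = 0.400, d = 0.572.
X–Z: 5/25 differ, p = 0.200, d = 0.233.
Y–Z: 8/25 differ, p = 0.320, d = 0.417.
The smallest distance is between X and Z.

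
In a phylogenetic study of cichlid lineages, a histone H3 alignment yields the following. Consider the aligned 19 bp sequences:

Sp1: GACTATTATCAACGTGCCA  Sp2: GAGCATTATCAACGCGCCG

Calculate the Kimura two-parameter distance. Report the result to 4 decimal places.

Of 19 sites, 3 differences are transitions and 1 are transversions, so P = 3/19 ≈ 0.157895 and Q = 1/19 ≈ 0.052632.
Under the Kimura two-parameter model, d = −½ ln(1 − 2P − Q) − ¼ ln(1 − 2Q).
1 − 2P − Q = 0.631578, giving −½ ln(0.631578) = 0.229767.
1 − 2Q = 0.894736, giving −¼ ln(0.894736) = 0.027807.
d = 0.229767 + 0.027807 = 0.257574.

0.2576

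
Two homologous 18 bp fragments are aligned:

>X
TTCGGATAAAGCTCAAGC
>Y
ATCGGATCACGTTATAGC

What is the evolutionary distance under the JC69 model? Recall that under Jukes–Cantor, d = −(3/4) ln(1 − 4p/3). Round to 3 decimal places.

The sequences differ at 6 of 18 sites (1, 8, 10, 12, 14, 15), so p = 6/18 ≈ 0.333333.
d = −(3/4) ln(1 − 4p/3) = −0.75 ln(1 − 0.444444) = −0.75 ln(0.555556)
  = −0.75 × (-0.587786) = 0.440840 substitutions/site.

0.441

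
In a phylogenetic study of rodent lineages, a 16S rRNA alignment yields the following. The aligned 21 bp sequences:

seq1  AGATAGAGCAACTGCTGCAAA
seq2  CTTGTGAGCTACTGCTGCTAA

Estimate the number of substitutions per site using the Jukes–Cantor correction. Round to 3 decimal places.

0.441

The sequences differ at 7 of 21 sites (1, 2, 3, 4, 5, 10, 19), so p = 7/21 ≈ 0.333333.
d = −(3/4) ln(1 − 4p/3) = −0.75 ln(1 − 0.444444) = −0.75 ln(0.555556)
  = −0.75 × (-0.587786) = 0.440840 substitutions/site.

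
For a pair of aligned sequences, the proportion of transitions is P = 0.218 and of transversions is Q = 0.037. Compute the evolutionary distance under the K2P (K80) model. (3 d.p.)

0.339

Under the Kimura two-parameter model, d = −½ ln(1 − 2P − Q) − ¼ ln(1 − 2Q).
1 − 2P − Q = 0.527, giving −½ ln(0.527) = 0.320277.
1 − 2Q = 0.926, giving −¼ ln(0.926) = 0.019220.
d = 0.320277 + 0.019220 = 0.339497.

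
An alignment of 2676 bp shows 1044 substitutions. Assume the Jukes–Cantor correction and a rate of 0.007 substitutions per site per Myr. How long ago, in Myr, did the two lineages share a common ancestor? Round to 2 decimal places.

p = 1044/2676 ≈ 0.390135.
d = −(3/4) ln(1 − 4p/3) = −0.75 ln(1 − 0.52018) = −0.75 ln(0.47982)
  = −0.75 × (-0.734344) = 0.550758 substitutions/site.
Under a molecular clock d = 2μt, so t = d/(2μ) = 0.550758 / (2 × 0.007) = 39.34 Myr.

39.34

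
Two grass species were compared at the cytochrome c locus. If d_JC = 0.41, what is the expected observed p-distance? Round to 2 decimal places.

p = (3/4)(1 − e^(−4d/3)) = 0.75 × (1 − e^(-0.546667)) = 0.75 × (1 − 0.578876) = 0.315843.

0.32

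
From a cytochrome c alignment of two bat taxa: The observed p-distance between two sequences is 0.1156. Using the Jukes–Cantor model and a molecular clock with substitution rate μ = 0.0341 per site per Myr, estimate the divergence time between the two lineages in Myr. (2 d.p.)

d = −(3/4) ln(1 − 4p/3) = −0.75 ln(1 − 0.154133) = −0.75 ln(0.845867)
  = −0.75 × (-0.167393) = 0.125545 substitutions/site.
Under a molecular clock d = 2μt, so t = d/(2μ) = 0.125545 / (2 × 0.0341) = 1.84 Myr.

1.84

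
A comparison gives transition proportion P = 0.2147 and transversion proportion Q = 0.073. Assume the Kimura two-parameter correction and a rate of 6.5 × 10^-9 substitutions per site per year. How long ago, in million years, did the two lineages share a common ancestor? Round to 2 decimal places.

29.88

Under the Kimura two-parameter model, d = −½ ln(1 − 2P − Q) − ¼ ln(1 − 2Q).
1 − 2P − Q = 0.4976, giving −½ ln(0.4976) = 0.348979.
1 − 2Q = 0.854, giving −¼ ln(0.854) = 0.039456.
d = 0.348979 + 0.039456 = 0.388435.
Under a molecular clock d = 2μt, so t = d/(2μ) = 0.388435 / (2 × 6.5 × 10^-9) = 29.88 million years.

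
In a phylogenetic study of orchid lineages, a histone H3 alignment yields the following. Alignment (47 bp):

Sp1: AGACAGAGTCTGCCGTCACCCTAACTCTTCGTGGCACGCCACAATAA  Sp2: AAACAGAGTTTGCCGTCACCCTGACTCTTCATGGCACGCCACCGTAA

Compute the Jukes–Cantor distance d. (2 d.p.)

0.14

The sequences differ at 6 of 47 sites (2, 10, 23, 31, 43, 44), so p = 6/47 ≈ 0.12766.
d = −(3/4) ln(1 − 4p/3) = −0.75 ln(1 − 0.170213) = −0.75 ln(0.829787)
  = −0.75 × (-0.186586) = 0.139940 substitutions/site.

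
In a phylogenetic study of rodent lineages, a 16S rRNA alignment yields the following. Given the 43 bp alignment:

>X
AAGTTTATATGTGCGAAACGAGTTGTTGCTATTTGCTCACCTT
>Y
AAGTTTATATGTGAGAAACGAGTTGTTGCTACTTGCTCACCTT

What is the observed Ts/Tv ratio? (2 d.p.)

Transitions are A↔G and C↔T; transversions are all other mismatches.
Transitions: 1. Transversions: 1.
R = 1/1 = 1.00.

1.00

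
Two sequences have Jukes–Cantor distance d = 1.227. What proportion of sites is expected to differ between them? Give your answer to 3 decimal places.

0.604

p = (3/4)(1 − e^(−4d/3)) = 0.75 × (1 − e^(-1.636)) = 0.75 × (1 − 0.194758) = 0.603932.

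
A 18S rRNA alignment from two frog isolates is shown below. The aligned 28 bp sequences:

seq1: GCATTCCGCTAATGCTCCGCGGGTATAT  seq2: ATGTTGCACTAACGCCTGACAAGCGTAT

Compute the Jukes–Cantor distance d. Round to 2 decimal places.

The sequences differ at 14 of 28 sites, so p = 14/28 = 0.5.
d = −(3/4) ln(1 − 4p/3) = −0.75 ln(1 − 0.666667) = −0.75 ln(0.333333)
  = −0.75 × (-1.098613) = 0.823960 substitutions/site.

0.82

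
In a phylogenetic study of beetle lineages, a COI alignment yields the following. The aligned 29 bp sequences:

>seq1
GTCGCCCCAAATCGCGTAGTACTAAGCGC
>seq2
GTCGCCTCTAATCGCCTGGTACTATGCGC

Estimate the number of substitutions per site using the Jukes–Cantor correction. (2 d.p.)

0.20

The sequences differ at 5 of 29 sites (7, 9, 16, 18, 25), so p = 5/29 ≈ 0.172414.
d = −(3/4) ln(1 − 4p/3) = −0.75 ln(1 − 0.229885) = −0.75 ln(0.770115)
  = −0.75 × (-0.261215) = 0.195911 substitutions/site.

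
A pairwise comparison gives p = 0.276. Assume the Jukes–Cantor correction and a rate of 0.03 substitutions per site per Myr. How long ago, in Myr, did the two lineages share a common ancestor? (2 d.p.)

d = −(3/4) ln(1 − 4p/3) = −0.75 ln(1 − 0.368) = −0.75 ln(0.632)
  = −0.75 × (-0.458866) = 0.344150 substitutions/site.
Under a molecular clock d = 2μt, so t = d/(2μ) = 0.344150 / (2 × 0.03) = 5.74 Myr.

5.74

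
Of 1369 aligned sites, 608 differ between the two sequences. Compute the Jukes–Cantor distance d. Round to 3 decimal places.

0.673

p = 608/1369 ≈ 0.44412.
d = −(3/4) ln(1 − 4p/3) = −0.75 ln(1 − 0.59216) = −0.75 ln(0.40784)
  = −0.75 × (-0.896880) = 0.672660 substitutions/site.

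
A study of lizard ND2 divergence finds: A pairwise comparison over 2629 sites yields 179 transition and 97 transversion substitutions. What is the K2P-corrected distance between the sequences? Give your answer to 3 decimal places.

0.114

P = 179/2629 ≈ 0.068087 and Q = 97/2629 ≈ 0.036896.
Under the Kimura two-parameter model, d = −½ ln(1 − 2P − Q) − ¼ ln(1 − 2Q).
1 − 2P − Q = 0.82693, giving −½ ln(0.82693) = 0.095018.
1 − 2Q = 0.926208, giving −¼ ln(0.926208) = 0.019164.
d = 0.095018 + 0.019164 = 0.114182.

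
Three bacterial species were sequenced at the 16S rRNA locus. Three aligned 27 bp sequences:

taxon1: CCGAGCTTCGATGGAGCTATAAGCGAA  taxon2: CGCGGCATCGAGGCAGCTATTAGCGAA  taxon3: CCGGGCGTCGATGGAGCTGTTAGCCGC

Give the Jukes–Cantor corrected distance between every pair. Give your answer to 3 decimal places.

d(taxon1,taxon2) = 0.318, d(taxon1,taxon3) = 0.318, d(taxon2,taxon3) = 0.441

taxon1–taxon2: 7/27 sites differ → p ≈ 0.259259, d = −0.75 ln(1 − 0.345679) = 0.318118 ≈ 0.318.
taxon1–taxon3: 7/27 sites differ → p ≈ 0.259259, d = −0.75 ln(1 − 0.345679) = 0.318118 ≈ 0.318.
taxon2–taxon3: 9/27 sites differ → p ≈ 0.333333, d = −0.75 ln(1 − 0.444444) = 0.440839 ≈ 0.441.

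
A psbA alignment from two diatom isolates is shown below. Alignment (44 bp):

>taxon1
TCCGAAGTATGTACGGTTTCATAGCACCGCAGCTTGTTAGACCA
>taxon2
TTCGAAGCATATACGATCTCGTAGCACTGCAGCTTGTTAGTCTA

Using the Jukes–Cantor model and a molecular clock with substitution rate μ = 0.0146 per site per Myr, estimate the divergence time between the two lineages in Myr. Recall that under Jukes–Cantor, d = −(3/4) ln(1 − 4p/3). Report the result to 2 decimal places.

8.18

The sequences differ at 9 of 44 sites (2, 8, 11, 16, 18, 21, 28, 41, 43), so p = 9/44 ≈ 0.204545.
d = −(3/4) ln(1 − 4p/3) = −0.75 ln(1 − 0.272727) = −0.75 ln(0.727273)
  = −0.75 × (-0.318453) = 0.238840 substitutions/site.
Under a molecular clock d = 2μt, so t = d/(2μ) = 0.238840 / (2 × 0.0146) = 8.18 Myr.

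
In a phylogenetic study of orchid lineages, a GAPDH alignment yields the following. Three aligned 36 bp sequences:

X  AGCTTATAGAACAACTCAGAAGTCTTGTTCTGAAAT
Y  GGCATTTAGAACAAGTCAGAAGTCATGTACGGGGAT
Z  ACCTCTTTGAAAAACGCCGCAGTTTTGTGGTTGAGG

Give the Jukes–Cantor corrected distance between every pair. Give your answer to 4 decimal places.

d(X,Y) = 0.3041, d(X,Z) = 0.6082, d(Y,Z) = 0.9123

X–Y: 9/36 sites differ → p = 0.25, d = −0.75 ln(1 − 0.333333) = 0.304098 ≈ 0.3041.
X–Z: 15/36 sites differ → p ≈ 0.416667, d = −0.75 ln(1 − 0.555556) = 0.608198 ≈ 0.6082.
Y–Z: 19/36 sites differ → p ≈ 0.527778, d = −0.75 ln(1 − 0.703704) = 0.912297 ≈ 0.9123.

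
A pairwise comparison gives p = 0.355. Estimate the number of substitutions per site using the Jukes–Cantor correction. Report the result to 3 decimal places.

0.481

d = −(3/4) ln(1 − 4p/3) = −0.75 ln(1 − 0.473333) = −0.75 ln(0.526667)
  = −0.75 × (-0.641187) = 0.480890 substitutions/site.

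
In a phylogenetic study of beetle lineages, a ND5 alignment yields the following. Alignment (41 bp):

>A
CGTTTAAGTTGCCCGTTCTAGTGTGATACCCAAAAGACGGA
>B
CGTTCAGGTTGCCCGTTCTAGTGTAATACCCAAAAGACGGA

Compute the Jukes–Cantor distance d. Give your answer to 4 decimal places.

The sequences differ at 3 of 41 sites (5, 7, 25), so p = 3/41 ≈ 0.073171.
d = −(3/4) ln(1 − 4p/3) = −0.75 ln(1 − 0.097561) = −0.75 ln(0.902439)
  = −0.75 × (-0.102654) = 0.076991 substitutions/site.

0.0770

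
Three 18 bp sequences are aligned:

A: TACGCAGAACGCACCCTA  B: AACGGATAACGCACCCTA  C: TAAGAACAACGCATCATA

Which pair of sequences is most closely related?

A–B: 3/18 differ, p = 0.167, d = 0.188.
A–C: 5/18 differ, p = 0.278, d = 0.347.
B–C: 6/18 differ, p = 0.333, d = 0.441.
The smallest distance is between A and B.

A and B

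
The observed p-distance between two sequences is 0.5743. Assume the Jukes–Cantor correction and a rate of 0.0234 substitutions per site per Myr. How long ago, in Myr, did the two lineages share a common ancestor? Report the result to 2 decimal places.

23.26

d = −(3/4) ln(1 − 4p/3) = −0.75 ln(1 − 0.765733) = −0.75 ln(0.234267)
  = −0.75 × (-1.451294) = 1.088471 substitutions/site.
Under a molecular clock d = 2μt, so t = d/(2μ) = 1.088471 / (2 × 0.0234) = 23.26 Myr.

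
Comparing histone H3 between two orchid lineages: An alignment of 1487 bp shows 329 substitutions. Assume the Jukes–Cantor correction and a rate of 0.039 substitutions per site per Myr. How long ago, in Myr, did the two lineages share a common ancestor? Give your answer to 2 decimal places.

3.36

p = 329/1487 ≈ 0.221251.
d = −(3/4) ln(1 − 4p/3) = −0.75 ln(1 − 0.295001) = −0.75 ln(0.704999)
  = −0.75 × (-0.349559) = 0.262169 substitutions/site.
Under a molecular clock d = 2μt, so t = d/(2μ) = 0.262169 / (2 × 0.039) = 3.36 Myr.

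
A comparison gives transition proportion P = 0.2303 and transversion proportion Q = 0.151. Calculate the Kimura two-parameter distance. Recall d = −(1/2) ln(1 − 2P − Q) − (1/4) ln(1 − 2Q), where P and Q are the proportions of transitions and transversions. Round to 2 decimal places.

0.56

Under the Kimura two-parameter model, d = −½ ln(1 − 2P − Q) − ¼ ln(1 − 2Q).
1 − 2P − Q = 0.3884, giving −½ ln(0.3884) = 0.472860.
1 − 2Q = 0.698, giving −¼ ln(0.698) = 0.089884.
d = 0.472860 + 0.089884 = 0.562744.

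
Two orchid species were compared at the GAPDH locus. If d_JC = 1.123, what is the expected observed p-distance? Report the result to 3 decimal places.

p = (3/4)(1 − e^(−4d/3)) = 0.75 × (1 − e^(-1.497333)) = 0.75 × (1 − 0.223726) = 0.582206.

0.582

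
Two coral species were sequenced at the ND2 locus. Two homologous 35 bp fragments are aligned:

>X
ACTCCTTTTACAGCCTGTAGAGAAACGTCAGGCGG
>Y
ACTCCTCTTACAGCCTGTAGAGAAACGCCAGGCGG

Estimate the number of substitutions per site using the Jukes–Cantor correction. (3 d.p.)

0.059

The sequences differ at 2 of 35 sites (7, 28), so p = 2/35 ≈ 0.057143.
d = −(3/4) ln(1 − 4p/3) = −0.75 ln(1 − 0.076191) = −0.75 ln(0.923809)
  = −0.75 × (-0.079250) = 0.059438 substitutions/site.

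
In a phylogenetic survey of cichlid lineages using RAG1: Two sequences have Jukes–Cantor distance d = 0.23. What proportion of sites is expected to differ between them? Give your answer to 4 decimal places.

0.1981

p = (3/4)(1 − e^(−4d/3)) = 0.75 × (1 − e^(-0.306667)) = 0.75 × (1 − 0.735896) = 0.198078.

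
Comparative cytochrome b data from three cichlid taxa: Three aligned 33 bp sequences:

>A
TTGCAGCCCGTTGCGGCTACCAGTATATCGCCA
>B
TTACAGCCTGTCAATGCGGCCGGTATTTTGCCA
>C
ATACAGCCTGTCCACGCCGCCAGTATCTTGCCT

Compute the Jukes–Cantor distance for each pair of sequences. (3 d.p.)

A–B: 11/33 sites differ → p ≈ 0.333333, d = −0.75 ln(1 − 0.444444) = 0.440839 ≈ 0.441.
A–C: 12/33 sites differ → p ≈ 0.363636, d = −0.75 ln(1 − 0.484848) = 0.497470 ≈ 0.497.
B–C: 7/33 sites differ → p ≈ 0.212121, d = −0.75 ln(1 − 0.282828) = 0.249330 ≈ 0.249.

d(A,B) = 0.441, d(A,C) = 0.497, d(B,C) = 0.249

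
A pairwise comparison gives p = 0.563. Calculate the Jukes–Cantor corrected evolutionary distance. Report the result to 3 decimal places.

1.042

d = −(3/4) ln(1 − 4p/3) = −0.75 ln(1 − 0.750667) = −0.75 ln(0.249333)
  = −0.75 × (-1.388966) = 1.041725 substitutions/site.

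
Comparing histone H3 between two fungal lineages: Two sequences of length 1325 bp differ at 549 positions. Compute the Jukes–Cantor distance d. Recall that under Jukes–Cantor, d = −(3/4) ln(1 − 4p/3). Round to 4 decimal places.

0.6030

p = 549/1325 ≈ 0.41434.
d = −(3/4) ln(1 − 4p/3) = −0.75 ln(1 − 0.552453) = −0.75 ln(0.447547)
  = −0.75 × (-0.803974) = 0.602981 substitutions/site.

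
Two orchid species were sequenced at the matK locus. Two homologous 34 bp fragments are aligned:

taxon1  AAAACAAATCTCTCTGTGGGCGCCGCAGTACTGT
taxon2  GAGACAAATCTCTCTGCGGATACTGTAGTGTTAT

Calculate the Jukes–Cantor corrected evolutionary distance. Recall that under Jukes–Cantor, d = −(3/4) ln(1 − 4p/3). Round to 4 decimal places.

0.4234

The sequences differ at 11 of 34 sites, so p = 11/34 ≈ 0.323529.
d = −(3/4) ln(1 − 4p/3) = −0.75 ln(1 − 0.431372) = −0.75 ln(0.568628)
  = −0.75 × (-0.564529) = 0.423397 substitutions/site.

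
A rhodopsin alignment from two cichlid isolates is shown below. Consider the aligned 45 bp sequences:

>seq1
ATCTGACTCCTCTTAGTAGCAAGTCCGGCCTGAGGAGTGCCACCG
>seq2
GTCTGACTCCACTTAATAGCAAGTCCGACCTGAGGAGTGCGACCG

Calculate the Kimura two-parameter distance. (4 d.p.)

0.1211

Of 45 sites, 3 differences are transitions and 2 are transversions, so P = 3/45 ≈ 0.066667 and Q = 2/45 ≈ 0.044444.
Under the Kimura two-parameter model, d = −½ ln(1 − 2P − Q) − ¼ ln(1 − 2Q).
1 − 2P − Q = 0.822222, giving −½ ln(0.822222) = 0.097872.
1 − 2Q = 0.911112, giving −¼ ln(0.911112) = 0.023272.
d = 0.097872 + 0.023272 = 0.121144.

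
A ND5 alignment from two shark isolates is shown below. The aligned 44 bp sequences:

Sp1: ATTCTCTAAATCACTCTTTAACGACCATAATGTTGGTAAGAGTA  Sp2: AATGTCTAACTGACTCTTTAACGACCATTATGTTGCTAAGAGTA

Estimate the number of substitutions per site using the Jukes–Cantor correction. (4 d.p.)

0.1505

The sequences differ at 6 of 44 sites (2, 4, 10, 12, 29, 36), so p = 6/44 ≈ 0.136364.
d = −(3/4) ln(1 − 4p/3) = −0.75 ln(1 − 0.181819) = −0.75 ln(0.818181)
  = −0.75 × (-0.200672) = 0.150504 substitutions/site.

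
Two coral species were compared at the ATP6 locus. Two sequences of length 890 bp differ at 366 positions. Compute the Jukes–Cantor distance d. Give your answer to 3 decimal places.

0.596

p = 366/890 ≈ 0.411236.
d = −(3/4) ln(1 − 4p/3) = −0.75 ln(1 − 0.548315) = −0.75 ln(0.451685)
  = −0.75 × (-0.794770) = 0.596078 substitutions/site.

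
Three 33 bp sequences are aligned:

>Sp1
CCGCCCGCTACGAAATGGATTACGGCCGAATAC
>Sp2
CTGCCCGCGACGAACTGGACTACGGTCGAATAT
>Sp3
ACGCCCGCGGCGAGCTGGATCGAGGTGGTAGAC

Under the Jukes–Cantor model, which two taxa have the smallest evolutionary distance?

Sp1 and Sp2

Sp1–Sp2: 6/33 differ, p = 0.182, d = 0.208.
Sp1–Sp3: 12/33 differ, p = 0.364, d = 0.497.
Sp2–Sp3: 12/33 differ, p = 0.364, d = 0.497.
The smallest distance is between Sp1 and Sp2.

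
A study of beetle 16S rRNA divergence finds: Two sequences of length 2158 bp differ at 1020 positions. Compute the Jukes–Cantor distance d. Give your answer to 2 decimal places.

0.75

p = 1020/2158 ≈ 0.47266.
d = −(3/4) ln(1 − 4p/3) = −0.75 ln(1 − 0.630213) = −0.75 ln(0.369787)
  = −0.75 × (-0.994828) = 0.746121 substitutions/site.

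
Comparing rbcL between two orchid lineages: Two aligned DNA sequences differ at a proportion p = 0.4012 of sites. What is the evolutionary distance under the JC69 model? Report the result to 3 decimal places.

0.574

d = −(3/4) ln(1 − 4p/3) = −0.75 ln(1 − 0.534933) = −0.75 ln(0.465067)
  = −0.75 × (-0.765574) = 0.574181 substitutions/site.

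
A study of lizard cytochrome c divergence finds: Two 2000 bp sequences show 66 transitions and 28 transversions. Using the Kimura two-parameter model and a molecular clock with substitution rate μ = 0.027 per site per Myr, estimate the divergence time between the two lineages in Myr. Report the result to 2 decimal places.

0.90

P = 66/2000 = 0.033 and Q = 28/2000 = 0.014.
Under the Kimura two-parameter model, d = −½ ln(1 − 2P − Q) − ¼ ln(1 − 2Q).
1 − 2P − Q = 0.92, giving −½ ln(0.92) = 0.041691.
1 − 2Q = 0.972, giving −¼ ln(0.972) = 0.007100.
d = 0.041691 + 0.007100 = 0.048791.
Under a molecular clock d = 2μt, so t = d/(2μ) = 0.048791 / (2 × 0.027) = 0.90 Myr.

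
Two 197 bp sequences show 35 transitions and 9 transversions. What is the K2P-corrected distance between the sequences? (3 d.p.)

P = 35/197 ≈ 0.177665 and Q = 9/197 ≈ 0.045685.
Under the Kimura two-parameter model, d = −½ ln(1 − 2P − Q) − ¼ ln(1 − 2Q).
1 − 2P − Q = 0.598985, giving −½ ln(0.598985) = 0.256259.
1 − 2Q = 0.90863, giving −¼ ln(0.90863) = 0.023954.
d = 0.256259 + 0.023954 = 0.280213.

0.280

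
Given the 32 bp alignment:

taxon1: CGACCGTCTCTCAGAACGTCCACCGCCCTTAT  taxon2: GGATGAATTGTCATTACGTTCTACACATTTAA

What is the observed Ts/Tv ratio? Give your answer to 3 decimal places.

Transitions are A↔G and C↔T; transversions are all other mismatches.
Transitions: 6. Transversions: 10.
R = 6/10 = 0.600.

0.600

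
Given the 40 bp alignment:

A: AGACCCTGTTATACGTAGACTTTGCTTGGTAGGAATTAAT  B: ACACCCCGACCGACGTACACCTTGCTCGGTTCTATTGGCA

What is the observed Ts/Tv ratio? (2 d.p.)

0.42

Transitions are A↔G and C↔T; transversions are all other mismatches.
Transitions: 5. Transversions: 12.
R = 5/12 = 0.416666… ≈ 0.42 (to 2 d.p.).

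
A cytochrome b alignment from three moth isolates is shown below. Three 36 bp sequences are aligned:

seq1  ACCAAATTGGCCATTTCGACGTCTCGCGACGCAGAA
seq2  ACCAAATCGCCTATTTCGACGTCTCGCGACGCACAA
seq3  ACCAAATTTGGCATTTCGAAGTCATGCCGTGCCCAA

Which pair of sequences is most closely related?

seq1–seq2: 4/36 differ, p = 0.111, d = 0.120.
seq1–seq3: 10/36 differ, p = 0.278, d = 0.347.
seq2–seq3: 12/36 differ, p = 0.333, d = 0.441.
The smallest distance is between seq1 and seq2.

seq1 and seq2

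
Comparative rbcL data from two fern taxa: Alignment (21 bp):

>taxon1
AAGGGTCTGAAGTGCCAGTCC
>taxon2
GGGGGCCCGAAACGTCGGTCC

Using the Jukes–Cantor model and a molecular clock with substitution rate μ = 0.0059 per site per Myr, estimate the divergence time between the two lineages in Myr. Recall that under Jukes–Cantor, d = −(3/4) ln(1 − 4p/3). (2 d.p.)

The sequences differ at 8 of 21 sites (1, 2, 6, 8, 12, 13, 15, 17), so p = 8/21 ≈ 0.380952.
d = −(3/4) ln(1 − 4p/3) = −0.75 ln(1 − 0.507936) = −0.75 ln(0.492064)
  = −0.75 × (-0.709146) = 0.531860 substitutions/site.
Under a molecular clock d = 2μt, so t = d/(2μ) = 0.531860 / (2 × 0.0059) = 45.07 Myr.

45.07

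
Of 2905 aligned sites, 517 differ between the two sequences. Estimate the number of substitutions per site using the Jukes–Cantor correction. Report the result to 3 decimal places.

p = 517/2905 ≈ 0.177969.
d = −(3/4) ln(1 − 4p/3) = −0.75 ln(1 − 0.237292) = −0.75 ln(0.762708)
  = −0.75 × (-0.270880) = 0.203160 substitutions/site.

0.203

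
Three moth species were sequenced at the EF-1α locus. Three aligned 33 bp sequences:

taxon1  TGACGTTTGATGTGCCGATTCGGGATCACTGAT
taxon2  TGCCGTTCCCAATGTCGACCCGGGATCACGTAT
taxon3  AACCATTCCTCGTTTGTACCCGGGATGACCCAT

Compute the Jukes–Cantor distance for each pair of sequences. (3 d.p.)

d(taxon1,taxon2) = 0.441, d(taxon1,taxon3) = 0.871, d(taxon2,taxon3) = 0.497

taxon1–taxon2: 11/33 sites differ → p ≈ 0.333333, d = −0.75 ln(1 − 0.444444) = 0.440839 ≈ 0.441.
taxon1–taxon3: 17/33 sites differ → p ≈ 0.515152, d = −0.75 ln(1 − 0.686869) = 0.870850 ≈ 0.871.
taxon2–taxon3: 12/33 sites differ → p ≈ 0.363636, d = −0.75 ln(1 − 0.484848) = 0.497470 ≈ 0.497.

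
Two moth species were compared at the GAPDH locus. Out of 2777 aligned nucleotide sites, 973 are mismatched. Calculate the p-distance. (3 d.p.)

0.350

p = 973/2777 = 0.350378… ≈ 0.350 (to 3 d.p.).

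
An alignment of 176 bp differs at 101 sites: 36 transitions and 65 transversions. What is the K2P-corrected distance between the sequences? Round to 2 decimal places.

1.09

P = 36/176 ≈ 0.204545 and Q = 65/176 ≈ 0.369318.
Under the Kimura two-parameter model, d = −½ ln(1 − 2P − Q) − ¼ ln(1 − 2Q).
1 − 2P − Q = 0.221592, giving −½ ln(0.221592) = 0.753459.
1 − 2Q = 0.261364, giving −¼ ln(0.261364) = 0.335460.
d = 0.753459 + 0.335460 = 1.088919.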